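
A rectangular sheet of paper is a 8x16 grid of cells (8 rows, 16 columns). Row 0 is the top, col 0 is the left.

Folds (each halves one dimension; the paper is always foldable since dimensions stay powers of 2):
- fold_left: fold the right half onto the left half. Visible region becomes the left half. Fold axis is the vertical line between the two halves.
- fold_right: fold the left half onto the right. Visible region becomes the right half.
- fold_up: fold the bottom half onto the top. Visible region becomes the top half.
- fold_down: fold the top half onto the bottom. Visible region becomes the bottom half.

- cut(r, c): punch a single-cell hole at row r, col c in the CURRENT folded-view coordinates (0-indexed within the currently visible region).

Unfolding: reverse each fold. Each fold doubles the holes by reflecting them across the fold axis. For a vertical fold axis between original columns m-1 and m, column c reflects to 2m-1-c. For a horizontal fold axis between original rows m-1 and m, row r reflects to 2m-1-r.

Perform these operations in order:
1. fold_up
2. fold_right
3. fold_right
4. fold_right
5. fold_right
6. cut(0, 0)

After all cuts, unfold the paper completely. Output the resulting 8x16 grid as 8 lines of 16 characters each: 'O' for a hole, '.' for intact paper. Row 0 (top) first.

Answer: OOOOOOOOOOOOOOOO
................
................
................
................
................
................
OOOOOOOOOOOOOOOO

Derivation:
Op 1 fold_up: fold axis h@4; visible region now rows[0,4) x cols[0,16) = 4x16
Op 2 fold_right: fold axis v@8; visible region now rows[0,4) x cols[8,16) = 4x8
Op 3 fold_right: fold axis v@12; visible region now rows[0,4) x cols[12,16) = 4x4
Op 4 fold_right: fold axis v@14; visible region now rows[0,4) x cols[14,16) = 4x2
Op 5 fold_right: fold axis v@15; visible region now rows[0,4) x cols[15,16) = 4x1
Op 6 cut(0, 0): punch at orig (0,15); cuts so far [(0, 15)]; region rows[0,4) x cols[15,16) = 4x1
Unfold 1 (reflect across v@15): 2 holes -> [(0, 14), (0, 15)]
Unfold 2 (reflect across v@14): 4 holes -> [(0, 12), (0, 13), (0, 14), (0, 15)]
Unfold 3 (reflect across v@12): 8 holes -> [(0, 8), (0, 9), (0, 10), (0, 11), (0, 12), (0, 13), (0, 14), (0, 15)]
Unfold 4 (reflect across v@8): 16 holes -> [(0, 0), (0, 1), (0, 2), (0, 3), (0, 4), (0, 5), (0, 6), (0, 7), (0, 8), (0, 9), (0, 10), (0, 11), (0, 12), (0, 13), (0, 14), (0, 15)]
Unfold 5 (reflect across h@4): 32 holes -> [(0, 0), (0, 1), (0, 2), (0, 3), (0, 4), (0, 5), (0, 6), (0, 7), (0, 8), (0, 9), (0, 10), (0, 11), (0, 12), (0, 13), (0, 14), (0, 15), (7, 0), (7, 1), (7, 2), (7, 3), (7, 4), (7, 5), (7, 6), (7, 7), (7, 8), (7, 9), (7, 10), (7, 11), (7, 12), (7, 13), (7, 14), (7, 15)]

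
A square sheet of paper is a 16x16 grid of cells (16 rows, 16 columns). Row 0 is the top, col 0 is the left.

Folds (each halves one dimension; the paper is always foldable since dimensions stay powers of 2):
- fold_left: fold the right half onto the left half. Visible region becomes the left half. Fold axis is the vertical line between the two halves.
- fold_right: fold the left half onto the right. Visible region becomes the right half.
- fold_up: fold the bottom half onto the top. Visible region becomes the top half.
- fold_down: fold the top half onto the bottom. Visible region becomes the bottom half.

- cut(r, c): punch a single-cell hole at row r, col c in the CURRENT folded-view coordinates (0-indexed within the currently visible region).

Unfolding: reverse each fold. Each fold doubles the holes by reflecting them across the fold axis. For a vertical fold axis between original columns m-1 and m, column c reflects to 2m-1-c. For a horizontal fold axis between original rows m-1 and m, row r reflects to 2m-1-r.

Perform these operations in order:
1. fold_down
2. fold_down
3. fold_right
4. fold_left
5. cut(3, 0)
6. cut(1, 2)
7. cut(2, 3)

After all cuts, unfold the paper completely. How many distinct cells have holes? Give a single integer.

Op 1 fold_down: fold axis h@8; visible region now rows[8,16) x cols[0,16) = 8x16
Op 2 fold_down: fold axis h@12; visible region now rows[12,16) x cols[0,16) = 4x16
Op 3 fold_right: fold axis v@8; visible region now rows[12,16) x cols[8,16) = 4x8
Op 4 fold_left: fold axis v@12; visible region now rows[12,16) x cols[8,12) = 4x4
Op 5 cut(3, 0): punch at orig (15,8); cuts so far [(15, 8)]; region rows[12,16) x cols[8,12) = 4x4
Op 6 cut(1, 2): punch at orig (13,10); cuts so far [(13, 10), (15, 8)]; region rows[12,16) x cols[8,12) = 4x4
Op 7 cut(2, 3): punch at orig (14,11); cuts so far [(13, 10), (14, 11), (15, 8)]; region rows[12,16) x cols[8,12) = 4x4
Unfold 1 (reflect across v@12): 6 holes -> [(13, 10), (13, 13), (14, 11), (14, 12), (15, 8), (15, 15)]
Unfold 2 (reflect across v@8): 12 holes -> [(13, 2), (13, 5), (13, 10), (13, 13), (14, 3), (14, 4), (14, 11), (14, 12), (15, 0), (15, 7), (15, 8), (15, 15)]
Unfold 3 (reflect across h@12): 24 holes -> [(8, 0), (8, 7), (8, 8), (8, 15), (9, 3), (9, 4), (9, 11), (9, 12), (10, 2), (10, 5), (10, 10), (10, 13), (13, 2), (13, 5), (13, 10), (13, 13), (14, 3), (14, 4), (14, 11), (14, 12), (15, 0), (15, 7), (15, 8), (15, 15)]
Unfold 4 (reflect across h@8): 48 holes -> [(0, 0), (0, 7), (0, 8), (0, 15), (1, 3), (1, 4), (1, 11), (1, 12), (2, 2), (2, 5), (2, 10), (2, 13), (5, 2), (5, 5), (5, 10), (5, 13), (6, 3), (6, 4), (6, 11), (6, 12), (7, 0), (7, 7), (7, 8), (7, 15), (8, 0), (8, 7), (8, 8), (8, 15), (9, 3), (9, 4), (9, 11), (9, 12), (10, 2), (10, 5), (10, 10), (10, 13), (13, 2), (13, 5), (13, 10), (13, 13), (14, 3), (14, 4), (14, 11), (14, 12), (15, 0), (15, 7), (15, 8), (15, 15)]

Answer: 48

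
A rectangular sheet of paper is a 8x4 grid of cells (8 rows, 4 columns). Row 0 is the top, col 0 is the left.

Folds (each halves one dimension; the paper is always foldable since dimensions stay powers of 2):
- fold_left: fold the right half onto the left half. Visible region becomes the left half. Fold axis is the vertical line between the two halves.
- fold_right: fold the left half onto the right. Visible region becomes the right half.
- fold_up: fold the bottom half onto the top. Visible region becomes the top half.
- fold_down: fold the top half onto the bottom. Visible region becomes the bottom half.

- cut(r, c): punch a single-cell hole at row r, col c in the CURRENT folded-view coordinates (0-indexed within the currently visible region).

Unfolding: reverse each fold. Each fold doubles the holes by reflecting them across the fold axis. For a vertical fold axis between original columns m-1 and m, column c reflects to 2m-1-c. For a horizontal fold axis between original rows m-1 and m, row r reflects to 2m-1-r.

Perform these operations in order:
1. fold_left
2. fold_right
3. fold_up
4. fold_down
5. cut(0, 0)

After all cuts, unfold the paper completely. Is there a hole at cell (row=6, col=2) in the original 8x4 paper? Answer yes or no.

Answer: yes

Derivation:
Op 1 fold_left: fold axis v@2; visible region now rows[0,8) x cols[0,2) = 8x2
Op 2 fold_right: fold axis v@1; visible region now rows[0,8) x cols[1,2) = 8x1
Op 3 fold_up: fold axis h@4; visible region now rows[0,4) x cols[1,2) = 4x1
Op 4 fold_down: fold axis h@2; visible region now rows[2,4) x cols[1,2) = 2x1
Op 5 cut(0, 0): punch at orig (2,1); cuts so far [(2, 1)]; region rows[2,4) x cols[1,2) = 2x1
Unfold 1 (reflect across h@2): 2 holes -> [(1, 1), (2, 1)]
Unfold 2 (reflect across h@4): 4 holes -> [(1, 1), (2, 1), (5, 1), (6, 1)]
Unfold 3 (reflect across v@1): 8 holes -> [(1, 0), (1, 1), (2, 0), (2, 1), (5, 0), (5, 1), (6, 0), (6, 1)]
Unfold 4 (reflect across v@2): 16 holes -> [(1, 0), (1, 1), (1, 2), (1, 3), (2, 0), (2, 1), (2, 2), (2, 3), (5, 0), (5, 1), (5, 2), (5, 3), (6, 0), (6, 1), (6, 2), (6, 3)]
Holes: [(1, 0), (1, 1), (1, 2), (1, 3), (2, 0), (2, 1), (2, 2), (2, 3), (5, 0), (5, 1), (5, 2), (5, 3), (6, 0), (6, 1), (6, 2), (6, 3)]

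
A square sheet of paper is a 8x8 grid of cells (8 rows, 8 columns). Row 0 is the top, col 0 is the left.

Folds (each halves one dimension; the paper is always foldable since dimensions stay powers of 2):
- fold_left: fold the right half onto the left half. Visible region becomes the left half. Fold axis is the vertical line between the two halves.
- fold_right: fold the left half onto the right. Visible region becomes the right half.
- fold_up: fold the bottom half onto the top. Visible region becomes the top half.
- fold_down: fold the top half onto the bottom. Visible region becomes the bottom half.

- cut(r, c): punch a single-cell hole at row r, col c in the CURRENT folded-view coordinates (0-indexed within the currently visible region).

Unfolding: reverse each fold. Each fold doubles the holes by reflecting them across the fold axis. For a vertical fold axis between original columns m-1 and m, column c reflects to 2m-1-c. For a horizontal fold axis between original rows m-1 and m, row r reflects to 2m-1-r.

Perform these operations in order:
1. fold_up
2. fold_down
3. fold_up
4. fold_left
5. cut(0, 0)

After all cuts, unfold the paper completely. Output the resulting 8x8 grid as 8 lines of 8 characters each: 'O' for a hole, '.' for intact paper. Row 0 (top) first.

Answer: O......O
O......O
O......O
O......O
O......O
O......O
O......O
O......O

Derivation:
Op 1 fold_up: fold axis h@4; visible region now rows[0,4) x cols[0,8) = 4x8
Op 2 fold_down: fold axis h@2; visible region now rows[2,4) x cols[0,8) = 2x8
Op 3 fold_up: fold axis h@3; visible region now rows[2,3) x cols[0,8) = 1x8
Op 4 fold_left: fold axis v@4; visible region now rows[2,3) x cols[0,4) = 1x4
Op 5 cut(0, 0): punch at orig (2,0); cuts so far [(2, 0)]; region rows[2,3) x cols[0,4) = 1x4
Unfold 1 (reflect across v@4): 2 holes -> [(2, 0), (2, 7)]
Unfold 2 (reflect across h@3): 4 holes -> [(2, 0), (2, 7), (3, 0), (3, 7)]
Unfold 3 (reflect across h@2): 8 holes -> [(0, 0), (0, 7), (1, 0), (1, 7), (2, 0), (2, 7), (3, 0), (3, 7)]
Unfold 4 (reflect across h@4): 16 holes -> [(0, 0), (0, 7), (1, 0), (1, 7), (2, 0), (2, 7), (3, 0), (3, 7), (4, 0), (4, 7), (5, 0), (5, 7), (6, 0), (6, 7), (7, 0), (7, 7)]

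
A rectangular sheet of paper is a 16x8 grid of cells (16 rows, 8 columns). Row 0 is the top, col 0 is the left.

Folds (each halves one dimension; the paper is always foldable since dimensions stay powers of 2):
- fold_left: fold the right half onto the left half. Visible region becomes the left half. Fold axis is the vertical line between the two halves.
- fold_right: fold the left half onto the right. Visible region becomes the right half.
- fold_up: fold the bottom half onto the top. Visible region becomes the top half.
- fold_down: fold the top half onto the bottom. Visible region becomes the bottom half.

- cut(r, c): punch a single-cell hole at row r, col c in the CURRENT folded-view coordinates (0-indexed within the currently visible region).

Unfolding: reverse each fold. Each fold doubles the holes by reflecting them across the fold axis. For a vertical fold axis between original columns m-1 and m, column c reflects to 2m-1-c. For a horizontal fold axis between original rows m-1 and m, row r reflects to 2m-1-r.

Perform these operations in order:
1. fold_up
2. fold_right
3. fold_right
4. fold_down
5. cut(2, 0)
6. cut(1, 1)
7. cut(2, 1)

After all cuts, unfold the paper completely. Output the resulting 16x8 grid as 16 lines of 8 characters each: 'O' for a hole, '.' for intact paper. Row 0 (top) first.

Answer: ........
OOOOOOOO
O..OO..O
........
........
O..OO..O
OOOOOOOO
........
........
OOOOOOOO
O..OO..O
........
........
O..OO..O
OOOOOOOO
........

Derivation:
Op 1 fold_up: fold axis h@8; visible region now rows[0,8) x cols[0,8) = 8x8
Op 2 fold_right: fold axis v@4; visible region now rows[0,8) x cols[4,8) = 8x4
Op 3 fold_right: fold axis v@6; visible region now rows[0,8) x cols[6,8) = 8x2
Op 4 fold_down: fold axis h@4; visible region now rows[4,8) x cols[6,8) = 4x2
Op 5 cut(2, 0): punch at orig (6,6); cuts so far [(6, 6)]; region rows[4,8) x cols[6,8) = 4x2
Op 6 cut(1, 1): punch at orig (5,7); cuts so far [(5, 7), (6, 6)]; region rows[4,8) x cols[6,8) = 4x2
Op 7 cut(2, 1): punch at orig (6,7); cuts so far [(5, 7), (6, 6), (6, 7)]; region rows[4,8) x cols[6,8) = 4x2
Unfold 1 (reflect across h@4): 6 holes -> [(1, 6), (1, 7), (2, 7), (5, 7), (6, 6), (6, 7)]
Unfold 2 (reflect across v@6): 12 holes -> [(1, 4), (1, 5), (1, 6), (1, 7), (2, 4), (2, 7), (5, 4), (5, 7), (6, 4), (6, 5), (6, 6), (6, 7)]
Unfold 3 (reflect across v@4): 24 holes -> [(1, 0), (1, 1), (1, 2), (1, 3), (1, 4), (1, 5), (1, 6), (1, 7), (2, 0), (2, 3), (2, 4), (2, 7), (5, 0), (5, 3), (5, 4), (5, 7), (6, 0), (6, 1), (6, 2), (6, 3), (6, 4), (6, 5), (6, 6), (6, 7)]
Unfold 4 (reflect across h@8): 48 holes -> [(1, 0), (1, 1), (1, 2), (1, 3), (1, 4), (1, 5), (1, 6), (1, 7), (2, 0), (2, 3), (2, 4), (2, 7), (5, 0), (5, 3), (5, 4), (5, 7), (6, 0), (6, 1), (6, 2), (6, 3), (6, 4), (6, 5), (6, 6), (6, 7), (9, 0), (9, 1), (9, 2), (9, 3), (9, 4), (9, 5), (9, 6), (9, 7), (10, 0), (10, 3), (10, 4), (10, 7), (13, 0), (13, 3), (13, 4), (13, 7), (14, 0), (14, 1), (14, 2), (14, 3), (14, 4), (14, 5), (14, 6), (14, 7)]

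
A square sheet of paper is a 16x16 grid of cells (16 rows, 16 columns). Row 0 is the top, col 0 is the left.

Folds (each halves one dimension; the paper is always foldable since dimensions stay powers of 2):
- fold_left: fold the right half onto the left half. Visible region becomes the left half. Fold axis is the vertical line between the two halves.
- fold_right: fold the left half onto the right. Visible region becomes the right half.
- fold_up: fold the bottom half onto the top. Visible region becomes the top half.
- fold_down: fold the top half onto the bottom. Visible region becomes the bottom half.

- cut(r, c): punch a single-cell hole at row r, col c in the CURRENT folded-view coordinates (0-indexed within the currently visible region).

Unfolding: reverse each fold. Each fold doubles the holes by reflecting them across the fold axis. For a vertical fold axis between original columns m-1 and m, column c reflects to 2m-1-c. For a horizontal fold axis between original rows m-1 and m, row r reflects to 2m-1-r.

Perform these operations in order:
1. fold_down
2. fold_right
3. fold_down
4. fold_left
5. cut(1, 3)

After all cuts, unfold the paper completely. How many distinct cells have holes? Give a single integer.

Answer: 16

Derivation:
Op 1 fold_down: fold axis h@8; visible region now rows[8,16) x cols[0,16) = 8x16
Op 2 fold_right: fold axis v@8; visible region now rows[8,16) x cols[8,16) = 8x8
Op 3 fold_down: fold axis h@12; visible region now rows[12,16) x cols[8,16) = 4x8
Op 4 fold_left: fold axis v@12; visible region now rows[12,16) x cols[8,12) = 4x4
Op 5 cut(1, 3): punch at orig (13,11); cuts so far [(13, 11)]; region rows[12,16) x cols[8,12) = 4x4
Unfold 1 (reflect across v@12): 2 holes -> [(13, 11), (13, 12)]
Unfold 2 (reflect across h@12): 4 holes -> [(10, 11), (10, 12), (13, 11), (13, 12)]
Unfold 3 (reflect across v@8): 8 holes -> [(10, 3), (10, 4), (10, 11), (10, 12), (13, 3), (13, 4), (13, 11), (13, 12)]
Unfold 4 (reflect across h@8): 16 holes -> [(2, 3), (2, 4), (2, 11), (2, 12), (5, 3), (5, 4), (5, 11), (5, 12), (10, 3), (10, 4), (10, 11), (10, 12), (13, 3), (13, 4), (13, 11), (13, 12)]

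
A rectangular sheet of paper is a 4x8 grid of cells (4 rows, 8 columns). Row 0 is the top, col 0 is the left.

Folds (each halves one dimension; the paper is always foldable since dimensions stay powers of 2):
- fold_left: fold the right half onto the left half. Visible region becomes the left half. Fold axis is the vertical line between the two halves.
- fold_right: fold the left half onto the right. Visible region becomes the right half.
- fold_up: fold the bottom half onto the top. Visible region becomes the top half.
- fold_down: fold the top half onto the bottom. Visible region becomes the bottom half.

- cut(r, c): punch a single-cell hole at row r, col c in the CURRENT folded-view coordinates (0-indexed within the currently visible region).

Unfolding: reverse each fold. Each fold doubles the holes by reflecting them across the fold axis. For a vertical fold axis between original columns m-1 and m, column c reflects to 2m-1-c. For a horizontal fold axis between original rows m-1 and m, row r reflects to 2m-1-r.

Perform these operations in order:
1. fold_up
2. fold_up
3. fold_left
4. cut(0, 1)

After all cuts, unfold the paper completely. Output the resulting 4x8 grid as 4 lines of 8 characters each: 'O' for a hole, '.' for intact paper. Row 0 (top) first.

Op 1 fold_up: fold axis h@2; visible region now rows[0,2) x cols[0,8) = 2x8
Op 2 fold_up: fold axis h@1; visible region now rows[0,1) x cols[0,8) = 1x8
Op 3 fold_left: fold axis v@4; visible region now rows[0,1) x cols[0,4) = 1x4
Op 4 cut(0, 1): punch at orig (0,1); cuts so far [(0, 1)]; region rows[0,1) x cols[0,4) = 1x4
Unfold 1 (reflect across v@4): 2 holes -> [(0, 1), (0, 6)]
Unfold 2 (reflect across h@1): 4 holes -> [(0, 1), (0, 6), (1, 1), (1, 6)]
Unfold 3 (reflect across h@2): 8 holes -> [(0, 1), (0, 6), (1, 1), (1, 6), (2, 1), (2, 6), (3, 1), (3, 6)]

Answer: .O....O.
.O....O.
.O....O.
.O....O.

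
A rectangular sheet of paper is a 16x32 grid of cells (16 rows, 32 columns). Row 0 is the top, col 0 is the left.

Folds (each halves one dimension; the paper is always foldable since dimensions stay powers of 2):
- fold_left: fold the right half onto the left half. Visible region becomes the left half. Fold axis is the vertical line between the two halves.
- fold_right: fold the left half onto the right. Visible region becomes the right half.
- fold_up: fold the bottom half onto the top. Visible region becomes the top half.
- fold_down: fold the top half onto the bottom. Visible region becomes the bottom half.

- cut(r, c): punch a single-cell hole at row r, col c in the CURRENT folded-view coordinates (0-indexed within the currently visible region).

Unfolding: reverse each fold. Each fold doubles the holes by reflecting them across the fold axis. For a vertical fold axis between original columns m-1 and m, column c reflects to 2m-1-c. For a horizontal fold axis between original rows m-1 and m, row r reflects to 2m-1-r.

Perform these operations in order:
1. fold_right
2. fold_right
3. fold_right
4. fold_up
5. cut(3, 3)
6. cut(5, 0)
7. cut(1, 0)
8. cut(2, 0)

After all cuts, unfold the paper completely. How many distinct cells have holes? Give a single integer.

Answer: 64

Derivation:
Op 1 fold_right: fold axis v@16; visible region now rows[0,16) x cols[16,32) = 16x16
Op 2 fold_right: fold axis v@24; visible region now rows[0,16) x cols[24,32) = 16x8
Op 3 fold_right: fold axis v@28; visible region now rows[0,16) x cols[28,32) = 16x4
Op 4 fold_up: fold axis h@8; visible region now rows[0,8) x cols[28,32) = 8x4
Op 5 cut(3, 3): punch at orig (3,31); cuts so far [(3, 31)]; region rows[0,8) x cols[28,32) = 8x4
Op 6 cut(5, 0): punch at orig (5,28); cuts so far [(3, 31), (5, 28)]; region rows[0,8) x cols[28,32) = 8x4
Op 7 cut(1, 0): punch at orig (1,28); cuts so far [(1, 28), (3, 31), (5, 28)]; region rows[0,8) x cols[28,32) = 8x4
Op 8 cut(2, 0): punch at orig (2,28); cuts so far [(1, 28), (2, 28), (3, 31), (5, 28)]; region rows[0,8) x cols[28,32) = 8x4
Unfold 1 (reflect across h@8): 8 holes -> [(1, 28), (2, 28), (3, 31), (5, 28), (10, 28), (12, 31), (13, 28), (14, 28)]
Unfold 2 (reflect across v@28): 16 holes -> [(1, 27), (1, 28), (2, 27), (2, 28), (3, 24), (3, 31), (5, 27), (5, 28), (10, 27), (10, 28), (12, 24), (12, 31), (13, 27), (13, 28), (14, 27), (14, 28)]
Unfold 3 (reflect across v@24): 32 holes -> [(1, 19), (1, 20), (1, 27), (1, 28), (2, 19), (2, 20), (2, 27), (2, 28), (3, 16), (3, 23), (3, 24), (3, 31), (5, 19), (5, 20), (5, 27), (5, 28), (10, 19), (10, 20), (10, 27), (10, 28), (12, 16), (12, 23), (12, 24), (12, 31), (13, 19), (13, 20), (13, 27), (13, 28), (14, 19), (14, 20), (14, 27), (14, 28)]
Unfold 4 (reflect across v@16): 64 holes -> [(1, 3), (1, 4), (1, 11), (1, 12), (1, 19), (1, 20), (1, 27), (1, 28), (2, 3), (2, 4), (2, 11), (2, 12), (2, 19), (2, 20), (2, 27), (2, 28), (3, 0), (3, 7), (3, 8), (3, 15), (3, 16), (3, 23), (3, 24), (3, 31), (5, 3), (5, 4), (5, 11), (5, 12), (5, 19), (5, 20), (5, 27), (5, 28), (10, 3), (10, 4), (10, 11), (10, 12), (10, 19), (10, 20), (10, 27), (10, 28), (12, 0), (12, 7), (12, 8), (12, 15), (12, 16), (12, 23), (12, 24), (12, 31), (13, 3), (13, 4), (13, 11), (13, 12), (13, 19), (13, 20), (13, 27), (13, 28), (14, 3), (14, 4), (14, 11), (14, 12), (14, 19), (14, 20), (14, 27), (14, 28)]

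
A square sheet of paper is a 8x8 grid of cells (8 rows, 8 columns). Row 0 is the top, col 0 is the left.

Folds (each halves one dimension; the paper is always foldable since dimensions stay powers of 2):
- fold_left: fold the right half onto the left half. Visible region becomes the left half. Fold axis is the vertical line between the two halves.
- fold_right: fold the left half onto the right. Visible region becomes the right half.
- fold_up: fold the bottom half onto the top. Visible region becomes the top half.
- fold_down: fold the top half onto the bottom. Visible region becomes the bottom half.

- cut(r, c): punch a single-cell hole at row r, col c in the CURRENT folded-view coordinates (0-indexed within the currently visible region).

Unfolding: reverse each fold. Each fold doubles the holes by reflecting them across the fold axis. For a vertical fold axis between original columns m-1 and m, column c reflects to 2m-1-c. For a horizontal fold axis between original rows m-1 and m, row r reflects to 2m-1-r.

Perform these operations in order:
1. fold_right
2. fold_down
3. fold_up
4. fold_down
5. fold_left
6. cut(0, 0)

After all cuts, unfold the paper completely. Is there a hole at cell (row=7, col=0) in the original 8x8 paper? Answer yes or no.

Answer: yes

Derivation:
Op 1 fold_right: fold axis v@4; visible region now rows[0,8) x cols[4,8) = 8x4
Op 2 fold_down: fold axis h@4; visible region now rows[4,8) x cols[4,8) = 4x4
Op 3 fold_up: fold axis h@6; visible region now rows[4,6) x cols[4,8) = 2x4
Op 4 fold_down: fold axis h@5; visible region now rows[5,6) x cols[4,8) = 1x4
Op 5 fold_left: fold axis v@6; visible region now rows[5,6) x cols[4,6) = 1x2
Op 6 cut(0, 0): punch at orig (5,4); cuts so far [(5, 4)]; region rows[5,6) x cols[4,6) = 1x2
Unfold 1 (reflect across v@6): 2 holes -> [(5, 4), (5, 7)]
Unfold 2 (reflect across h@5): 4 holes -> [(4, 4), (4, 7), (5, 4), (5, 7)]
Unfold 3 (reflect across h@6): 8 holes -> [(4, 4), (4, 7), (5, 4), (5, 7), (6, 4), (6, 7), (7, 4), (7, 7)]
Unfold 4 (reflect across h@4): 16 holes -> [(0, 4), (0, 7), (1, 4), (1, 7), (2, 4), (2, 7), (3, 4), (3, 7), (4, 4), (4, 7), (5, 4), (5, 7), (6, 4), (6, 7), (7, 4), (7, 7)]
Unfold 5 (reflect across v@4): 32 holes -> [(0, 0), (0, 3), (0, 4), (0, 7), (1, 0), (1, 3), (1, 4), (1, 7), (2, 0), (2, 3), (2, 4), (2, 7), (3, 0), (3, 3), (3, 4), (3, 7), (4, 0), (4, 3), (4, 4), (4, 7), (5, 0), (5, 3), (5, 4), (5, 7), (6, 0), (6, 3), (6, 4), (6, 7), (7, 0), (7, 3), (7, 4), (7, 7)]
Holes: [(0, 0), (0, 3), (0, 4), (0, 7), (1, 0), (1, 3), (1, 4), (1, 7), (2, 0), (2, 3), (2, 4), (2, 7), (3, 0), (3, 3), (3, 4), (3, 7), (4, 0), (4, 3), (4, 4), (4, 7), (5, 0), (5, 3), (5, 4), (5, 7), (6, 0), (6, 3), (6, 4), (6, 7), (7, 0), (7, 3), (7, 4), (7, 7)]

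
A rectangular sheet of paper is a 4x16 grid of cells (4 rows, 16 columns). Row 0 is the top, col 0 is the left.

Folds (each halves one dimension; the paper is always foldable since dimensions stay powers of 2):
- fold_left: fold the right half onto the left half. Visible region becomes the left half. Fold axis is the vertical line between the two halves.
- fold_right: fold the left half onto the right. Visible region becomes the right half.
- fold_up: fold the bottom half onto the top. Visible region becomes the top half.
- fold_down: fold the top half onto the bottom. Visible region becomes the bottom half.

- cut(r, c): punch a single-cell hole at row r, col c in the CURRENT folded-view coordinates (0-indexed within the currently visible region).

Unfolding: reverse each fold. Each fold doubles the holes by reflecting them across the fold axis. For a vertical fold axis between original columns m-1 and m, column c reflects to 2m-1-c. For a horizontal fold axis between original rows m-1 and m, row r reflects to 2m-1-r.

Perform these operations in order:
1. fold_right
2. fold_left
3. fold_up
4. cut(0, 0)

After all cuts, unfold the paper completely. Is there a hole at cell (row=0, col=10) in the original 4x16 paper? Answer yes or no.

Answer: no

Derivation:
Op 1 fold_right: fold axis v@8; visible region now rows[0,4) x cols[8,16) = 4x8
Op 2 fold_left: fold axis v@12; visible region now rows[0,4) x cols[8,12) = 4x4
Op 3 fold_up: fold axis h@2; visible region now rows[0,2) x cols[8,12) = 2x4
Op 4 cut(0, 0): punch at orig (0,8); cuts so far [(0, 8)]; region rows[0,2) x cols[8,12) = 2x4
Unfold 1 (reflect across h@2): 2 holes -> [(0, 8), (3, 8)]
Unfold 2 (reflect across v@12): 4 holes -> [(0, 8), (0, 15), (3, 8), (3, 15)]
Unfold 3 (reflect across v@8): 8 holes -> [(0, 0), (0, 7), (0, 8), (0, 15), (3, 0), (3, 7), (3, 8), (3, 15)]
Holes: [(0, 0), (0, 7), (0, 8), (0, 15), (3, 0), (3, 7), (3, 8), (3, 15)]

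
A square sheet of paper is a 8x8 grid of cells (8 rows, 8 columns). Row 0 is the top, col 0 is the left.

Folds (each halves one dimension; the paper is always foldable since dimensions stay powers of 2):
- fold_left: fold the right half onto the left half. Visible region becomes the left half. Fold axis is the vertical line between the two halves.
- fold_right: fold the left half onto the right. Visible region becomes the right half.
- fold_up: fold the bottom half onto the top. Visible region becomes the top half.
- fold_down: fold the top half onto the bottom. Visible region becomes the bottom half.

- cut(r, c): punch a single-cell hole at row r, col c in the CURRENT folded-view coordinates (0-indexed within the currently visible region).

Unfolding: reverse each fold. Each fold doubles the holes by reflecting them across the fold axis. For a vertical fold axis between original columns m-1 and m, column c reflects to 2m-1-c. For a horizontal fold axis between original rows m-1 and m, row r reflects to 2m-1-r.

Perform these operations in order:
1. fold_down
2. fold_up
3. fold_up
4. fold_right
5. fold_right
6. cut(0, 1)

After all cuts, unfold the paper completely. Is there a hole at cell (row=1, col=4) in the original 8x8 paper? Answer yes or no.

Answer: yes

Derivation:
Op 1 fold_down: fold axis h@4; visible region now rows[4,8) x cols[0,8) = 4x8
Op 2 fold_up: fold axis h@6; visible region now rows[4,6) x cols[0,8) = 2x8
Op 3 fold_up: fold axis h@5; visible region now rows[4,5) x cols[0,8) = 1x8
Op 4 fold_right: fold axis v@4; visible region now rows[4,5) x cols[4,8) = 1x4
Op 5 fold_right: fold axis v@6; visible region now rows[4,5) x cols[6,8) = 1x2
Op 6 cut(0, 1): punch at orig (4,7); cuts so far [(4, 7)]; region rows[4,5) x cols[6,8) = 1x2
Unfold 1 (reflect across v@6): 2 holes -> [(4, 4), (4, 7)]
Unfold 2 (reflect across v@4): 4 holes -> [(4, 0), (4, 3), (4, 4), (4, 7)]
Unfold 3 (reflect across h@5): 8 holes -> [(4, 0), (4, 3), (4, 4), (4, 7), (5, 0), (5, 3), (5, 4), (5, 7)]
Unfold 4 (reflect across h@6): 16 holes -> [(4, 0), (4, 3), (4, 4), (4, 7), (5, 0), (5, 3), (5, 4), (5, 7), (6, 0), (6, 3), (6, 4), (6, 7), (7, 0), (7, 3), (7, 4), (7, 7)]
Unfold 5 (reflect across h@4): 32 holes -> [(0, 0), (0, 3), (0, 4), (0, 7), (1, 0), (1, 3), (1, 4), (1, 7), (2, 0), (2, 3), (2, 4), (2, 7), (3, 0), (3, 3), (3, 4), (3, 7), (4, 0), (4, 3), (4, 4), (4, 7), (5, 0), (5, 3), (5, 4), (5, 7), (6, 0), (6, 3), (6, 4), (6, 7), (7, 0), (7, 3), (7, 4), (7, 7)]
Holes: [(0, 0), (0, 3), (0, 4), (0, 7), (1, 0), (1, 3), (1, 4), (1, 7), (2, 0), (2, 3), (2, 4), (2, 7), (3, 0), (3, 3), (3, 4), (3, 7), (4, 0), (4, 3), (4, 4), (4, 7), (5, 0), (5, 3), (5, 4), (5, 7), (6, 0), (6, 3), (6, 4), (6, 7), (7, 0), (7, 3), (7, 4), (7, 7)]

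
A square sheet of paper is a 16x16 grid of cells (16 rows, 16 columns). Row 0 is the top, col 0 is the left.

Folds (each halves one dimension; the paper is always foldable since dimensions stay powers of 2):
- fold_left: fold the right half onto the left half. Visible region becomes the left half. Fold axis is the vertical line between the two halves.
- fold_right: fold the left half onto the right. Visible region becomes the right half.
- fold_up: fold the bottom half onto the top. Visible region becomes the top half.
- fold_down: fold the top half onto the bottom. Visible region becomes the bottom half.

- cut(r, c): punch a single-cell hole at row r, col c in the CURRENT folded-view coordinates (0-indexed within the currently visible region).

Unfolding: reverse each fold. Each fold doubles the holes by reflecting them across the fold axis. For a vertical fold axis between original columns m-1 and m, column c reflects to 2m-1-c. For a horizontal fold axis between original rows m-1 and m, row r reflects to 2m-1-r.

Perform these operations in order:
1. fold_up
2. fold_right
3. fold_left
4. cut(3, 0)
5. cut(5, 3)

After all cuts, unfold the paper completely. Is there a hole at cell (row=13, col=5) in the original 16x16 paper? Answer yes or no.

Answer: no

Derivation:
Op 1 fold_up: fold axis h@8; visible region now rows[0,8) x cols[0,16) = 8x16
Op 2 fold_right: fold axis v@8; visible region now rows[0,8) x cols[8,16) = 8x8
Op 3 fold_left: fold axis v@12; visible region now rows[0,8) x cols[8,12) = 8x4
Op 4 cut(3, 0): punch at orig (3,8); cuts so far [(3, 8)]; region rows[0,8) x cols[8,12) = 8x4
Op 5 cut(5, 3): punch at orig (5,11); cuts so far [(3, 8), (5, 11)]; region rows[0,8) x cols[8,12) = 8x4
Unfold 1 (reflect across v@12): 4 holes -> [(3, 8), (3, 15), (5, 11), (5, 12)]
Unfold 2 (reflect across v@8): 8 holes -> [(3, 0), (3, 7), (3, 8), (3, 15), (5, 3), (5, 4), (5, 11), (5, 12)]
Unfold 3 (reflect across h@8): 16 holes -> [(3, 0), (3, 7), (3, 8), (3, 15), (5, 3), (5, 4), (5, 11), (5, 12), (10, 3), (10, 4), (10, 11), (10, 12), (12, 0), (12, 7), (12, 8), (12, 15)]
Holes: [(3, 0), (3, 7), (3, 8), (3, 15), (5, 3), (5, 4), (5, 11), (5, 12), (10, 3), (10, 4), (10, 11), (10, 12), (12, 0), (12, 7), (12, 8), (12, 15)]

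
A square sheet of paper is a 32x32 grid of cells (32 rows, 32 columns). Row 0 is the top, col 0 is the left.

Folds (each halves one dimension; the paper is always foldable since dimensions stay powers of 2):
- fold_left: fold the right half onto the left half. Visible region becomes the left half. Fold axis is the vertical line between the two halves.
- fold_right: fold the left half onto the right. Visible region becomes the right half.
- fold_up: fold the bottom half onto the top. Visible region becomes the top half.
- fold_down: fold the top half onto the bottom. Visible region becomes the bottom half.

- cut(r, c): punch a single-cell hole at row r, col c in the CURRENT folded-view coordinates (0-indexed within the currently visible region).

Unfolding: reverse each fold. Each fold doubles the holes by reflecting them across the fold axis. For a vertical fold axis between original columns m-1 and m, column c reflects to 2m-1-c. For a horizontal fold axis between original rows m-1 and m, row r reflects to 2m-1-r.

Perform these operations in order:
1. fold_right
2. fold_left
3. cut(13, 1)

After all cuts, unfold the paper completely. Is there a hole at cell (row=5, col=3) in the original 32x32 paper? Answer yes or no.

Answer: no

Derivation:
Op 1 fold_right: fold axis v@16; visible region now rows[0,32) x cols[16,32) = 32x16
Op 2 fold_left: fold axis v@24; visible region now rows[0,32) x cols[16,24) = 32x8
Op 3 cut(13, 1): punch at orig (13,17); cuts so far [(13, 17)]; region rows[0,32) x cols[16,24) = 32x8
Unfold 1 (reflect across v@24): 2 holes -> [(13, 17), (13, 30)]
Unfold 2 (reflect across v@16): 4 holes -> [(13, 1), (13, 14), (13, 17), (13, 30)]
Holes: [(13, 1), (13, 14), (13, 17), (13, 30)]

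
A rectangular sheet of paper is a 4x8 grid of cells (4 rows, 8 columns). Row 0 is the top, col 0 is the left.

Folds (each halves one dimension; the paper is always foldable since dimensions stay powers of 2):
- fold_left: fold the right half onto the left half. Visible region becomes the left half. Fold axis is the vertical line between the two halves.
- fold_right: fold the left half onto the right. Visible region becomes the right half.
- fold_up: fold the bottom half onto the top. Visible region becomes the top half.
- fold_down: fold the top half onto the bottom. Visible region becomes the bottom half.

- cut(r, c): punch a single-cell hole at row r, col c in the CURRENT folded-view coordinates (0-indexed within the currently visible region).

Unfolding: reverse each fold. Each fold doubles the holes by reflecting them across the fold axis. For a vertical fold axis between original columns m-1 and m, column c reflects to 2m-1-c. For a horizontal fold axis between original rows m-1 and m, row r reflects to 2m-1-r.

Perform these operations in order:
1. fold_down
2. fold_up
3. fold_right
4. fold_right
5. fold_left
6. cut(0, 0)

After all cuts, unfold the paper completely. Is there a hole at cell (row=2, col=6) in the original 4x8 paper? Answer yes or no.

Op 1 fold_down: fold axis h@2; visible region now rows[2,4) x cols[0,8) = 2x8
Op 2 fold_up: fold axis h@3; visible region now rows[2,3) x cols[0,8) = 1x8
Op 3 fold_right: fold axis v@4; visible region now rows[2,3) x cols[4,8) = 1x4
Op 4 fold_right: fold axis v@6; visible region now rows[2,3) x cols[6,8) = 1x2
Op 5 fold_left: fold axis v@7; visible region now rows[2,3) x cols[6,7) = 1x1
Op 6 cut(0, 0): punch at orig (2,6); cuts so far [(2, 6)]; region rows[2,3) x cols[6,7) = 1x1
Unfold 1 (reflect across v@7): 2 holes -> [(2, 6), (2, 7)]
Unfold 2 (reflect across v@6): 4 holes -> [(2, 4), (2, 5), (2, 6), (2, 7)]
Unfold 3 (reflect across v@4): 8 holes -> [(2, 0), (2, 1), (2, 2), (2, 3), (2, 4), (2, 5), (2, 6), (2, 7)]
Unfold 4 (reflect across h@3): 16 holes -> [(2, 0), (2, 1), (2, 2), (2, 3), (2, 4), (2, 5), (2, 6), (2, 7), (3, 0), (3, 1), (3, 2), (3, 3), (3, 4), (3, 5), (3, 6), (3, 7)]
Unfold 5 (reflect across h@2): 32 holes -> [(0, 0), (0, 1), (0, 2), (0, 3), (0, 4), (0, 5), (0, 6), (0, 7), (1, 0), (1, 1), (1, 2), (1, 3), (1, 4), (1, 5), (1, 6), (1, 7), (2, 0), (2, 1), (2, 2), (2, 3), (2, 4), (2, 5), (2, 6), (2, 7), (3, 0), (3, 1), (3, 2), (3, 3), (3, 4), (3, 5), (3, 6), (3, 7)]
Holes: [(0, 0), (0, 1), (0, 2), (0, 3), (0, 4), (0, 5), (0, 6), (0, 7), (1, 0), (1, 1), (1, 2), (1, 3), (1, 4), (1, 5), (1, 6), (1, 7), (2, 0), (2, 1), (2, 2), (2, 3), (2, 4), (2, 5), (2, 6), (2, 7), (3, 0), (3, 1), (3, 2), (3, 3), (3, 4), (3, 5), (3, 6), (3, 7)]

Answer: yes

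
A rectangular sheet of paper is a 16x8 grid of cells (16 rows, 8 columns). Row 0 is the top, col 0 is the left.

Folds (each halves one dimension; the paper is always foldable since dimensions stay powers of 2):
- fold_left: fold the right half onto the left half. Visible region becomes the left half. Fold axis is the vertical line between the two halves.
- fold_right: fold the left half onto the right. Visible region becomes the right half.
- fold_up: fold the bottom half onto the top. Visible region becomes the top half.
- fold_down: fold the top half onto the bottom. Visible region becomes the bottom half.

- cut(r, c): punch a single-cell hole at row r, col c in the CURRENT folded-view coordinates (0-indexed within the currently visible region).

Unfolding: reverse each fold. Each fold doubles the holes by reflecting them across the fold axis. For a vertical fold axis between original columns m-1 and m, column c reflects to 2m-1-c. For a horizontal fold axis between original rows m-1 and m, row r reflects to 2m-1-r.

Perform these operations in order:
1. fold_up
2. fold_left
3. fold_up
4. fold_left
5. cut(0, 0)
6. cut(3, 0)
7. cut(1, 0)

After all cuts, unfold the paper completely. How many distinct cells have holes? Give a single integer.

Answer: 48

Derivation:
Op 1 fold_up: fold axis h@8; visible region now rows[0,8) x cols[0,8) = 8x8
Op 2 fold_left: fold axis v@4; visible region now rows[0,8) x cols[0,4) = 8x4
Op 3 fold_up: fold axis h@4; visible region now rows[0,4) x cols[0,4) = 4x4
Op 4 fold_left: fold axis v@2; visible region now rows[0,4) x cols[0,2) = 4x2
Op 5 cut(0, 0): punch at orig (0,0); cuts so far [(0, 0)]; region rows[0,4) x cols[0,2) = 4x2
Op 6 cut(3, 0): punch at orig (3,0); cuts so far [(0, 0), (3, 0)]; region rows[0,4) x cols[0,2) = 4x2
Op 7 cut(1, 0): punch at orig (1,0); cuts so far [(0, 0), (1, 0), (3, 0)]; region rows[0,4) x cols[0,2) = 4x2
Unfold 1 (reflect across v@2): 6 holes -> [(0, 0), (0, 3), (1, 0), (1, 3), (3, 0), (3, 3)]
Unfold 2 (reflect across h@4): 12 holes -> [(0, 0), (0, 3), (1, 0), (1, 3), (3, 0), (3, 3), (4, 0), (4, 3), (6, 0), (6, 3), (7, 0), (7, 3)]
Unfold 3 (reflect across v@4): 24 holes -> [(0, 0), (0, 3), (0, 4), (0, 7), (1, 0), (1, 3), (1, 4), (1, 7), (3, 0), (3, 3), (3, 4), (3, 7), (4, 0), (4, 3), (4, 4), (4, 7), (6, 0), (6, 3), (6, 4), (6, 7), (7, 0), (7, 3), (7, 4), (7, 7)]
Unfold 4 (reflect across h@8): 48 holes -> [(0, 0), (0, 3), (0, 4), (0, 7), (1, 0), (1, 3), (1, 4), (1, 7), (3, 0), (3, 3), (3, 4), (3, 7), (4, 0), (4, 3), (4, 4), (4, 7), (6, 0), (6, 3), (6, 4), (6, 7), (7, 0), (7, 3), (7, 4), (7, 7), (8, 0), (8, 3), (8, 4), (8, 7), (9, 0), (9, 3), (9, 4), (9, 7), (11, 0), (11, 3), (11, 4), (11, 7), (12, 0), (12, 3), (12, 4), (12, 7), (14, 0), (14, 3), (14, 4), (14, 7), (15, 0), (15, 3), (15, 4), (15, 7)]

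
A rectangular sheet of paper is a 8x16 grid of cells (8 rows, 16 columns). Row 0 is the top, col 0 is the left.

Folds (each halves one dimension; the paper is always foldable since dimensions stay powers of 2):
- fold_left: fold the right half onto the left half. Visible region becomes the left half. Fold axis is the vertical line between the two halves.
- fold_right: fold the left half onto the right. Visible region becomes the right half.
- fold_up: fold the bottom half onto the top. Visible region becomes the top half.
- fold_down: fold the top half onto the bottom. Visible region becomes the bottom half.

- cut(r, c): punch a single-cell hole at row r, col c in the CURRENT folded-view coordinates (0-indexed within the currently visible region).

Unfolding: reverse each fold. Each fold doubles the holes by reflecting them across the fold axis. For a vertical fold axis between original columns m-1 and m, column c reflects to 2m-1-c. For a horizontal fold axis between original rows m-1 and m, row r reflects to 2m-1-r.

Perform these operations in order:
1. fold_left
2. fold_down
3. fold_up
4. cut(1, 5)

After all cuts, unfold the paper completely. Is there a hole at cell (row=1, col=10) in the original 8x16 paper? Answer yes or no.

Answer: yes

Derivation:
Op 1 fold_left: fold axis v@8; visible region now rows[0,8) x cols[0,8) = 8x8
Op 2 fold_down: fold axis h@4; visible region now rows[4,8) x cols[0,8) = 4x8
Op 3 fold_up: fold axis h@6; visible region now rows[4,6) x cols[0,8) = 2x8
Op 4 cut(1, 5): punch at orig (5,5); cuts so far [(5, 5)]; region rows[4,6) x cols[0,8) = 2x8
Unfold 1 (reflect across h@6): 2 holes -> [(5, 5), (6, 5)]
Unfold 2 (reflect across h@4): 4 holes -> [(1, 5), (2, 5), (5, 5), (6, 5)]
Unfold 3 (reflect across v@8): 8 holes -> [(1, 5), (1, 10), (2, 5), (2, 10), (5, 5), (5, 10), (6, 5), (6, 10)]
Holes: [(1, 5), (1, 10), (2, 5), (2, 10), (5, 5), (5, 10), (6, 5), (6, 10)]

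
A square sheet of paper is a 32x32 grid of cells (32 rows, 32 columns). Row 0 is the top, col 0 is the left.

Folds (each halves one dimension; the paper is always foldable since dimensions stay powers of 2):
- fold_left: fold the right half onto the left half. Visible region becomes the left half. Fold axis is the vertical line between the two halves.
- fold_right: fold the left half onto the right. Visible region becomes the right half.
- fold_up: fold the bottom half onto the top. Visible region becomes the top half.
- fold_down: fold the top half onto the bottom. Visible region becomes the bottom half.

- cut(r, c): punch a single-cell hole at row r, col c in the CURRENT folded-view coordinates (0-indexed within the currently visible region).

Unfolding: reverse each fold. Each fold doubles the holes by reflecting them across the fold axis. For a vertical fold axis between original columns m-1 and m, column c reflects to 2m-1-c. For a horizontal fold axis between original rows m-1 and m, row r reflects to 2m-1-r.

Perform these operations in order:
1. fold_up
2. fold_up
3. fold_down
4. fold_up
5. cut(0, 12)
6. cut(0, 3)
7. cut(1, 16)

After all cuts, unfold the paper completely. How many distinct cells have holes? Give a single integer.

Answer: 48

Derivation:
Op 1 fold_up: fold axis h@16; visible region now rows[0,16) x cols[0,32) = 16x32
Op 2 fold_up: fold axis h@8; visible region now rows[0,8) x cols[0,32) = 8x32
Op 3 fold_down: fold axis h@4; visible region now rows[4,8) x cols[0,32) = 4x32
Op 4 fold_up: fold axis h@6; visible region now rows[4,6) x cols[0,32) = 2x32
Op 5 cut(0, 12): punch at orig (4,12); cuts so far [(4, 12)]; region rows[4,6) x cols[0,32) = 2x32
Op 6 cut(0, 3): punch at orig (4,3); cuts so far [(4, 3), (4, 12)]; region rows[4,6) x cols[0,32) = 2x32
Op 7 cut(1, 16): punch at orig (5,16); cuts so far [(4, 3), (4, 12), (5, 16)]; region rows[4,6) x cols[0,32) = 2x32
Unfold 1 (reflect across h@6): 6 holes -> [(4, 3), (4, 12), (5, 16), (6, 16), (7, 3), (7, 12)]
Unfold 2 (reflect across h@4): 12 holes -> [(0, 3), (0, 12), (1, 16), (2, 16), (3, 3), (3, 12), (4, 3), (4, 12), (5, 16), (6, 16), (7, 3), (7, 12)]
Unfold 3 (reflect across h@8): 24 holes -> [(0, 3), (0, 12), (1, 16), (2, 16), (3, 3), (3, 12), (4, 3), (4, 12), (5, 16), (6, 16), (7, 3), (7, 12), (8, 3), (8, 12), (9, 16), (10, 16), (11, 3), (11, 12), (12, 3), (12, 12), (13, 16), (14, 16), (15, 3), (15, 12)]
Unfold 4 (reflect across h@16): 48 holes -> [(0, 3), (0, 12), (1, 16), (2, 16), (3, 3), (3, 12), (4, 3), (4, 12), (5, 16), (6, 16), (7, 3), (7, 12), (8, 3), (8, 12), (9, 16), (10, 16), (11, 3), (11, 12), (12, 3), (12, 12), (13, 16), (14, 16), (15, 3), (15, 12), (16, 3), (16, 12), (17, 16), (18, 16), (19, 3), (19, 12), (20, 3), (20, 12), (21, 16), (22, 16), (23, 3), (23, 12), (24, 3), (24, 12), (25, 16), (26, 16), (27, 3), (27, 12), (28, 3), (28, 12), (29, 16), (30, 16), (31, 3), (31, 12)]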